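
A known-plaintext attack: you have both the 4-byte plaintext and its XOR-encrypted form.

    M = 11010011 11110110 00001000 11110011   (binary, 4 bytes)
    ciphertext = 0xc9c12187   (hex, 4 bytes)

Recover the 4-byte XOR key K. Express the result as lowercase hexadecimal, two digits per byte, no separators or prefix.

1a372974

Since ciphertext = M ⊕ K, XORing both sides with M gives K = M ⊕ ciphertext.
d3 ^ c9 = 1a
f6 ^ c1 = 37
08 ^ 21 = 29
f3 ^ 87 = 74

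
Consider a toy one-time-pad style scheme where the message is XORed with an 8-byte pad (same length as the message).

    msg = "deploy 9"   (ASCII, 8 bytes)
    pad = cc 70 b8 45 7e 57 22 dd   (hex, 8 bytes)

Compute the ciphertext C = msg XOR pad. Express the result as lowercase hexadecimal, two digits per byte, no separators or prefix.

XOR is its own inverse, so applying the key byte-wise gives the result directly.
byte 0: 01100100 ^ 11001100 = 10101000
byte 1: 01100101 ^ 01110000 = 00010101
byte 2: 01110000 ^ 10111000 = 11001000
byte 3: 01101100 ^ 01000101 = 00101001
byte 4: 01101111 ^ 01111110 = 00010001
byte 5: 01111001 ^ 01010111 = 00101110
byte 6: 00100000 ^ 00100010 = 00000010
byte 7: 00111001 ^ 11011101 = 11100100

a815c829112e02e4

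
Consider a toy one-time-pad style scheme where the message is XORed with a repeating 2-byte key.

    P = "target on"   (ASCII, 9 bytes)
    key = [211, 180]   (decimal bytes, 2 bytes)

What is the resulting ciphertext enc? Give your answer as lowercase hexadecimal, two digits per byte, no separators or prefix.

The 2-byte key repeats, so the effective keystream is d3 b4 d3 b4 d3 b4 d3 b4 d3.
byte 0: 74 xor d3 = a7
byte 1: 61 xor b4 = d5
byte 2: 72 xor d3 = a1
byte 3: 67 xor b4 = d3
byte 4: 65 xor d3 = b6
byte 5: 74 xor b4 = c0
byte 6: 20 xor d3 = f3
byte 7: 6f xor b4 = db
byte 8: 6e xor d3 = bd

a7d5a1d3b6c0f3dbbd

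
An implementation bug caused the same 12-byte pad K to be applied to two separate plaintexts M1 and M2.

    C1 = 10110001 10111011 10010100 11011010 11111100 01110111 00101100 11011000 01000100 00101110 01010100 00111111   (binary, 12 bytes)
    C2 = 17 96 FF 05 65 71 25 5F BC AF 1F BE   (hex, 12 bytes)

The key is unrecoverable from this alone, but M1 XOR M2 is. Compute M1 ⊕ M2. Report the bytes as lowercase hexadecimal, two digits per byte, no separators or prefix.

C1 ⊕ C2 = (M1 ⊕ K) ⊕ (M2 ⊕ K) = M1 ⊕ M2 — the shared key cancels under XOR.
b1 xor 17 = a6
bb xor 96 = 2d
94 xor ff = 6b
da xor 05 = df
fc xor 65 = 99
77 xor 71 = 06
2c xor 25 = 09
d8 xor 5f = 87
44 xor bc = f8
2e xor af = 81
54 xor 1f = 4b
3f xor be = 81

a62d6bdf99060987f8814b81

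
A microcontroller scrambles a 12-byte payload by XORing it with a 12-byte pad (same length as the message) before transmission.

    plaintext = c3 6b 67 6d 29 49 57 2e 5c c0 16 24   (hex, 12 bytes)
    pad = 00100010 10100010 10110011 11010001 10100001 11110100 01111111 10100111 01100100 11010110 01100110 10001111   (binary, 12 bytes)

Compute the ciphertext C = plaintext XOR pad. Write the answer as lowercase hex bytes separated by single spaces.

XOR is its own inverse, so applying the key byte-wise gives the result directly.
11000011 XOR 00100010 = 11100001
01101011 XOR 10100010 = 11001001
01100111 XOR 10110011 = 11010100
01101101 XOR 11010001 = 10111100
00101001 XOR 10100001 = 10001000
01001001 XOR 11110100 = 10111101
01010111 XOR 01111111 = 00101000
00101110 XOR 10100111 = 10001001
01011100 XOR 01100100 = 00111000
11000000 XOR 11010110 = 00010110
00010110 XOR 01100110 = 01110000
00100100 XOR 10001111 = 10101011

e1 c9 d4 bc 88 bd 28 89 38 16 70 ab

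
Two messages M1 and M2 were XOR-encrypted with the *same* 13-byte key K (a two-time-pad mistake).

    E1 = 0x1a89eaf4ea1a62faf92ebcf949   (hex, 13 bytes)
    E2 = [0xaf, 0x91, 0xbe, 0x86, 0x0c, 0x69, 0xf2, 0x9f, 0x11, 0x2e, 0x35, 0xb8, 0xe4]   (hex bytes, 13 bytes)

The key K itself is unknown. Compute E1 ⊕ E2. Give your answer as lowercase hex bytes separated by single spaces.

b5 18 54 72 e6 73 90 65 e8 00 89 41 ad

E1 ⊕ E2 = (M1 ⊕ K) ⊕ (M2 ⊕ K) = M1 ⊕ M2 — the shared key cancels under XOR.
00011010 ⊕ 10101111 = 10110101
10001001 ⊕ 10010001 = 00011000
11101010 ⊕ 10111110 = 01010100
11110100 ⊕ 10000110 = 01110010
11101010 ⊕ 00001100 = 11100110
00011010 ⊕ 01101001 = 01110011
01100010 ⊕ 11110010 = 10010000
11111010 ⊕ 10011111 = 01100101
11111001 ⊕ 00010001 = 11101000
00101110 ⊕ 00101110 = 00000000
10111100 ⊕ 00110101 = 10001001
11111001 ⊕ 10111000 = 01000001
01001001 ⊕ 11100100 = 10101101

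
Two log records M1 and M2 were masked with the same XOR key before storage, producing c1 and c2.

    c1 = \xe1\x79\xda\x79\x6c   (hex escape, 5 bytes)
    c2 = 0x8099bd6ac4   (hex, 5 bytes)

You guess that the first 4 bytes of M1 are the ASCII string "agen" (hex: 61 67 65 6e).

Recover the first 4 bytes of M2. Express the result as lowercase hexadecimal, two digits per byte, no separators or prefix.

First, c1 ⊕ c2 = (M1 ⊕ K) ⊕ (M2 ⊕ K) = M1 ⊕ M2, so the key drops out. Then M2 = (M1 ⊕ M2) ⊕ M1 over the first 4 bytes.
byte 0: (e1 xor 80) xor 61 = 61 xor 61 = 00
byte 1: (79 xor 99) xor 67 = e0 xor 67 = 87
byte 2: (da xor bd) xor 65 = 67 xor 65 = 02
byte 3: (79 xor 6a) xor 6e = 13 xor 6e = 7d

0087027d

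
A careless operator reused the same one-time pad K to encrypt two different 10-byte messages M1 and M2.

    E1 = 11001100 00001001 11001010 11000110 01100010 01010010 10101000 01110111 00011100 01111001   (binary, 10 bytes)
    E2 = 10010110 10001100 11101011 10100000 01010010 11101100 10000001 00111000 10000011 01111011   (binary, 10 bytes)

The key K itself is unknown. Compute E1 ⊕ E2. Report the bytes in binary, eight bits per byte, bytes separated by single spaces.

01011010 10000101 00100001 01100110 00110000 10111110 00101001 01001111 10011111 00000010

E1 ⊕ E2 = (M1 ⊕ K) ⊕ (M2 ⊕ K) = M1 ⊕ M2 — the shared key cancels under XOR.
11001100 ^ 10010110 = 01011010
00001001 ^ 10001100 = 10000101
11001010 ^ 11101011 = 00100001
11000110 ^ 10100000 = 01100110
01100010 ^ 01010010 = 00110000
01010010 ^ 11101100 = 10111110
10101000 ^ 10000001 = 00101001
01110111 ^ 00111000 = 01001111
00011100 ^ 10000011 = 10011111
01111001 ^ 01111011 = 00000010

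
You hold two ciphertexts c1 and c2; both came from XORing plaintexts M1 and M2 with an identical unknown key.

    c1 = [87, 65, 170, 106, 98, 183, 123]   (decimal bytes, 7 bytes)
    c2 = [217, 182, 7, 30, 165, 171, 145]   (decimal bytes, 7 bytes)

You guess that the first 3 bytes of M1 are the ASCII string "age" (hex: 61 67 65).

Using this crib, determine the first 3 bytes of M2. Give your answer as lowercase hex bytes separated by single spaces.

First, c1 ⊕ c2 = (M1 ⊕ K) ⊕ (M2 ⊕ K) = M1 ⊕ M2, so the key drops out. Then M2 = (M1 ⊕ M2) ⊕ M1 over the first 3 bytes.
byte 0: (57 XOR d9) XOR 61 = 8e XOR 61 = ef
byte 1: (41 XOR b6) XOR 67 = f7 XOR 67 = 90
byte 2: (aa XOR 07) XOR 65 = ad XOR 65 = c8

ef 90 c8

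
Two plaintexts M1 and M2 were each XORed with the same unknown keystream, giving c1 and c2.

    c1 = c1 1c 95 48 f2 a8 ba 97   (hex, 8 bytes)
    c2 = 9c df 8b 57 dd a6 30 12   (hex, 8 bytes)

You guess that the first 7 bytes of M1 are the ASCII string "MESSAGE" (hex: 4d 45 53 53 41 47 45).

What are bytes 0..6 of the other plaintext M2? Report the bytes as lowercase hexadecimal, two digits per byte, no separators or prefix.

First, c1 ⊕ c2 = (M1 ⊕ K) ⊕ (M2 ⊕ K) = M1 ⊕ M2, so the key drops out. Then M2 = (M1 ⊕ M2) ⊕ M1 over the first 7 bytes.
byte 0: (c1 ⊕ 9c) ⊕ 4d = 5d ⊕ 4d = 10
byte 1: (1c ⊕ df) ⊕ 45 = c3 ⊕ 45 = 86
byte 2: (95 ⊕ 8b) ⊕ 53 = 1e ⊕ 53 = 4d
byte 3: (48 ⊕ 57) ⊕ 53 = 1f ⊕ 53 = 4c
byte 4: (f2 ⊕ dd) ⊕ 41 = 2f ⊕ 41 = 6e
byte 5: (a8 ⊕ a6) ⊕ 47 = 0e ⊕ 47 = 49
byte 6: (ba ⊕ 30) ⊕ 45 = 8a ⊕ 45 = cf

10864d4c6e49cf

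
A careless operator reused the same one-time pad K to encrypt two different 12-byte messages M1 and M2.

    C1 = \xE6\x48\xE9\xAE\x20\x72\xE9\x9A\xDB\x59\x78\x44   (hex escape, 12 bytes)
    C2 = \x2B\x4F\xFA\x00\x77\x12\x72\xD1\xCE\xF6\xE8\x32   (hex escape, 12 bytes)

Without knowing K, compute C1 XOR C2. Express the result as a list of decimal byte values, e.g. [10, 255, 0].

[205, 7, 19, 174, 87, 96, 155, 75, 21, 175, 144, 118]

C1 ⊕ C2 = (M1 ⊕ K) ⊕ (M2 ⊕ K) = M1 ⊕ M2 — the shared key cancels under XOR.
byte 0: e6 XOR 2b = cd
byte 1: 48 XOR 4f = 07
byte 2: e9 XOR fa = 13
byte 3: ae XOR 00 = ae
byte 4: 20 XOR 77 = 57
byte 5: 72 XOR 12 = 60
byte 6: e9 XOR 72 = 9b
byte 7: 9a XOR d1 = 4b
byte 8: db XOR ce = 15
byte 9: 59 XOR f6 = af
byte 10: 78 XOR e8 = 90
byte 11: 44 XOR 32 = 76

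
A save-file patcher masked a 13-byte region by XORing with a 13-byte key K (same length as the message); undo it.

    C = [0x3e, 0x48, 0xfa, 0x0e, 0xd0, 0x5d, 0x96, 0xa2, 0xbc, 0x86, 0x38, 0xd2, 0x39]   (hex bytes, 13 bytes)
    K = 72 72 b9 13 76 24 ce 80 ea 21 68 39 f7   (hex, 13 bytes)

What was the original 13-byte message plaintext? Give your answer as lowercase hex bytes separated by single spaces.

XOR is its own inverse, so applying the key byte-wise gives the result directly.
byte 0: 00111110 XOR 01110010 = 01001100
byte 1: 01001000 XOR 01110010 = 00111010
byte 2: 11111010 XOR 10111001 = 01000011
byte 3: 00001110 XOR 00010011 = 00011101
byte 4: 11010000 XOR 01110110 = 10100110
byte 5: 01011101 XOR 00100100 = 01111001
byte 6: 10010110 XOR 11001110 = 01011000
byte 7: 10100010 XOR 10000000 = 00100010
byte 8: 10111100 XOR 11101010 = 01010110
byte 9: 10000110 XOR 00100001 = 10100111
byte 10: 00111000 XOR 01101000 = 01010000
byte 11: 11010010 XOR 00111001 = 11101011
byte 12: 00111001 XOR 11110111 = 11001110

4c 3a 43 1d a6 79 58 22 56 a7 50 eb ce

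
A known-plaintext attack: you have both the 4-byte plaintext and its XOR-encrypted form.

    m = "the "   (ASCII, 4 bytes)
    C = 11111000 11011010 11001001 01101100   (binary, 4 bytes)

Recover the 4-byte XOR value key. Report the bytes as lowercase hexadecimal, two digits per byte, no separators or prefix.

8cb2ac4c

Since C = m ⊕ key, XORing both sides with m gives key = m ⊕ C.
74 XOR f8 = 8c
68 XOR da = b2
65 XOR c9 = ac
20 XOR 6c = 4c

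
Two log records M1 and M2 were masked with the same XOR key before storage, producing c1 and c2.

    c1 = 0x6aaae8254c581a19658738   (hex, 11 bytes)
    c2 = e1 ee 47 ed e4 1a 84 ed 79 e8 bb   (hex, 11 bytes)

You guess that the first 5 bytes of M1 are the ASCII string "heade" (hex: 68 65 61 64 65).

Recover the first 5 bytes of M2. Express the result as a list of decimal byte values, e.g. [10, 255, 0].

First, c1 ⊕ c2 = (M1 ⊕ K) ⊕ (M2 ⊕ K) = M1 ⊕ M2, so the key drops out. Then M2 = (M1 ⊕ M2) ⊕ M1 over the first 5 bytes.
byte 0: (6a xor e1) xor 68 = 8b xor 68 = e3
byte 1: (aa xor ee) xor 65 = 44 xor 65 = 21
byte 2: (e8 xor 47) xor 61 = af xor 61 = ce
byte 3: (25 xor ed) xor 64 = c8 xor 64 = ac
byte 4: (4c xor e4) xor 65 = a8 xor 65 = cd

[227, 33, 206, 172, 205]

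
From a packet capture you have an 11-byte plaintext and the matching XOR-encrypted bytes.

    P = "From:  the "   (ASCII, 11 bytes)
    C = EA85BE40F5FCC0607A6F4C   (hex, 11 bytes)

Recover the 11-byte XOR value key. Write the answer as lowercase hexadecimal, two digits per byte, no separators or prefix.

acf7d12dcfdce014120a6c

Since C = P ⊕ key, XORing both sides with P gives key = P ⊕ C.
46 ⊕ ea = ac
72 ⊕ 85 = f7
6f ⊕ be = d1
6d ⊕ 40 = 2d
3a ⊕ f5 = cf
20 ⊕ fc = dc
20 ⊕ c0 = e0
74 ⊕ 60 = 14
68 ⊕ 7a = 12
65 ⊕ 6f = 0a
20 ⊕ 4c = 6c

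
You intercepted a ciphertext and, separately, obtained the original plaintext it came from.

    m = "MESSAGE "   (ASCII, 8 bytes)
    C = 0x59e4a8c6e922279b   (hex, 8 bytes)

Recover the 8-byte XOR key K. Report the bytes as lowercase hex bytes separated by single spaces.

Since C = m ⊕ K, XORing both sides with m gives K = m ⊕ C.
byte 0: 4d XOR 59 = 14
byte 1: 45 XOR e4 = a1
byte 2: 53 XOR a8 = fb
byte 3: 53 XOR c6 = 95
byte 4: 41 XOR e9 = a8
byte 5: 47 XOR 22 = 65
byte 6: 45 XOR 27 = 62
byte 7: 20 XOR 9b = bb

14 a1 fb 95 a8 65 62 bb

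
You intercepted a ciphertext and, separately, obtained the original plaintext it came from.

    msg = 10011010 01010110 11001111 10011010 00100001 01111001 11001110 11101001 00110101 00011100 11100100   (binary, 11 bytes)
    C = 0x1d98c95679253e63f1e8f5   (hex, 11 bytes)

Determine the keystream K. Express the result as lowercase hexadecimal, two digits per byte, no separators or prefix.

Since C = msg ⊕ K, XORing both sides with msg gives K = msg ⊕ C.
byte 0: 9a ⊕ 1d = 87
byte 1: 56 ⊕ 98 = ce
byte 2: cf ⊕ c9 = 06
byte 3: 9a ⊕ 56 = cc
byte 4: 21 ⊕ 79 = 58
byte 5: 79 ⊕ 25 = 5c
byte 6: ce ⊕ 3e = f0
byte 7: e9 ⊕ 63 = 8a
byte 8: 35 ⊕ f1 = c4
byte 9: 1c ⊕ e8 = f4
byte 10: e4 ⊕ f5 = 11

87ce06cc585cf08ac4f411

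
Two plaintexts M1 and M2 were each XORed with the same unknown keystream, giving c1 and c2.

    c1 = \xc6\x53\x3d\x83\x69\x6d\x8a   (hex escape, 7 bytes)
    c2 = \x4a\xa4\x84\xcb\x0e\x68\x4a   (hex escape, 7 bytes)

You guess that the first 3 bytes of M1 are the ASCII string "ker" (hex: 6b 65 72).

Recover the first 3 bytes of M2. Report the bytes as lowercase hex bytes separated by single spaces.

e7 92 cb

First, c1 ⊕ c2 = (M1 ⊕ K) ⊕ (M2 ⊕ K) = M1 ⊕ M2, so the key drops out. Then M2 = (M1 ⊕ M2) ⊕ M1 over the first 3 bytes.
byte 0: (c6 xor 4a) xor 6b = 8c xor 6b = e7
byte 1: (53 xor a4) xor 65 = f7 xor 65 = 92
byte 2: (3d xor 84) xor 72 = b9 xor 72 = cb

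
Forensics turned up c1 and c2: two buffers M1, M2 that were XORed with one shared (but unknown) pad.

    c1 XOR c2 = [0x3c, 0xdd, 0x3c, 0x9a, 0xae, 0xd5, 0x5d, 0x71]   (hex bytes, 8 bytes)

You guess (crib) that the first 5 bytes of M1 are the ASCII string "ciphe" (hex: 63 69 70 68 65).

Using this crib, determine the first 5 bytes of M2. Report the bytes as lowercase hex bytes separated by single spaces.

Since c1 ⊕ c2 = M1 ⊕ M2, XORing with the guessed M1 bytes yields the corresponding M2 bytes: M2 = (c1 ⊕ c2) ⊕ M1.
00111100 xor 01100011 = 01011111
11011101 xor 01101001 = 10110100
00111100 xor 01110000 = 01001100
10011010 xor 01101000 = 11110010
10101110 xor 01100101 = 11001011

5f b4 4c f2 cb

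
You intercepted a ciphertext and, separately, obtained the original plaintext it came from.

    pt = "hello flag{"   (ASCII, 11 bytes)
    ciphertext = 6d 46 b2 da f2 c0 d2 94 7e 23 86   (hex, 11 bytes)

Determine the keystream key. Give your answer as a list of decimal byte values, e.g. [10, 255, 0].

[5, 35, 222, 182, 157, 224, 180, 248, 31, 68, 253]

Since ciphertext = pt ⊕ key, XORing both sides with pt gives key = pt ⊕ ciphertext.
68 xor 6d = 05
65 xor 46 = 23
6c xor b2 = de
6c xor da = b6
6f xor f2 = 9d
20 xor c0 = e0
66 xor d2 = b4
6c xor 94 = f8
61 xor 7e = 1f
67 xor 23 = 44
7b xor 86 = fd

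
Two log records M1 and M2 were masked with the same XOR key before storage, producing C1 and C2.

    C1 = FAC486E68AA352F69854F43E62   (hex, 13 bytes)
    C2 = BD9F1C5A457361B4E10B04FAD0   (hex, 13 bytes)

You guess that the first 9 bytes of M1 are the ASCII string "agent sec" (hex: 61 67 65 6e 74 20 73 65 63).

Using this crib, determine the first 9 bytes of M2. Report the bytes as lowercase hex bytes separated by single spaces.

First, C1 ⊕ C2 = (M1 ⊕ K) ⊕ (M2 ⊕ K) = M1 ⊕ M2, so the key drops out. Then M2 = (M1 ⊕ M2) ⊕ M1 over the first 9 bytes.
byte 0: (fa xor bd) xor 61 = 47 xor 61 = 26
byte 1: (c4 xor 9f) xor 67 = 5b xor 67 = 3c
byte 2: (86 xor 1c) xor 65 = 9a xor 65 = ff
byte 3: (e6 xor 5a) xor 6e = bc xor 6e = d2
byte 4: (8a xor 45) xor 74 = cf xor 74 = bb
byte 5: (a3 xor 73) xor 20 = d0 xor 20 = f0
byte 6: (52 xor 61) xor 73 = 33 xor 73 = 40
byte 7: (f6 xor b4) xor 65 = 42 xor 65 = 27
byte 8: (98 xor e1) xor 63 = 79 xor 63 = 1a

26 3c ff d2 bb f0 40 27 1a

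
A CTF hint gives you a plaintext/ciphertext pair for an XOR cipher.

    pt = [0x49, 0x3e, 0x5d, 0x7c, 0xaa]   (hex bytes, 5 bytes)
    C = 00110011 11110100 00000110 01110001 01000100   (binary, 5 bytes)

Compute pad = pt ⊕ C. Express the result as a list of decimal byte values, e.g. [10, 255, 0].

[122, 202, 91, 13, 238]

Since C = pt ⊕ pad, XORing both sides with pt gives pad = pt ⊕ C.
01001001 ^ 00110011 = 01111010
00111110 ^ 11110100 = 11001010
01011101 ^ 00000110 = 01011011
01111100 ^ 01110001 = 00001101
10101010 ^ 01000100 = 11101110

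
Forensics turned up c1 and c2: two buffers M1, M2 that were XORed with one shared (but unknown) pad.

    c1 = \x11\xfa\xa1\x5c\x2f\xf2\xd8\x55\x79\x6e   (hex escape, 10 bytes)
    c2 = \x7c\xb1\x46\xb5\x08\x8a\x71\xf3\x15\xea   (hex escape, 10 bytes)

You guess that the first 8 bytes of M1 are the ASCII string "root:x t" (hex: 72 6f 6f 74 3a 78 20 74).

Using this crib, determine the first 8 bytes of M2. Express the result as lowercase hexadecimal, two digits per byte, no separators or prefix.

1f24889d1d0089d2

First, c1 ⊕ c2 = (M1 ⊕ K) ⊕ (M2 ⊕ K) = M1 ⊕ M2, so the key drops out. Then M2 = (M1 ⊕ M2) ⊕ M1 over the first 8 bytes.
byte 0: (11 XOR 7c) XOR 72 = 6d XOR 72 = 1f
byte 1: (fa XOR b1) XOR 6f = 4b XOR 6f = 24
byte 2: (a1 XOR 46) XOR 6f = e7 XOR 6f = 88
byte 3: (5c XOR b5) XOR 74 = e9 XOR 74 = 9d
byte 4: (2f XOR 08) XOR 3a = 27 XOR 3a = 1d
byte 5: (f2 XOR 8a) XOR 78 = 78 XOR 78 = 00
byte 6: (d8 XOR 71) XOR 20 = a9 XOR 20 = 89
byte 7: (55 XOR f3) XOR 74 = a6 XOR 74 = d2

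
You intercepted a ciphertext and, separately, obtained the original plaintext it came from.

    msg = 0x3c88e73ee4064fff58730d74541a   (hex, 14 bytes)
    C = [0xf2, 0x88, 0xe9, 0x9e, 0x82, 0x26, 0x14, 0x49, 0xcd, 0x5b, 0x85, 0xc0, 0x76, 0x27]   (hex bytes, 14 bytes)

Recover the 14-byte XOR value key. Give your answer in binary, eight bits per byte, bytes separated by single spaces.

Since C = msg ⊕ key, XORing both sides with msg gives key = msg ⊕ C.
byte 0: 3c XOR f2 = ce
byte 1: 88 XOR 88 = 00
byte 2: e7 XOR e9 = 0e
byte 3: 3e XOR 9e = a0
byte 4: e4 XOR 82 = 66
byte 5: 06 XOR 26 = 20
byte 6: 4f XOR 14 = 5b
byte 7: ff XOR 49 = b6
byte 8: 58 XOR cd = 95
byte 9: 73 XOR 5b = 28
byte 10: 0d XOR 85 = 88
byte 11: 74 XOR c0 = b4
byte 12: 54 XOR 76 = 22
byte 13: 1a XOR 27 = 3d

11001110 00000000 00001110 10100000 01100110 00100000 01011011 10110110 10010101 00101000 10001000 10110100 00100010 00111101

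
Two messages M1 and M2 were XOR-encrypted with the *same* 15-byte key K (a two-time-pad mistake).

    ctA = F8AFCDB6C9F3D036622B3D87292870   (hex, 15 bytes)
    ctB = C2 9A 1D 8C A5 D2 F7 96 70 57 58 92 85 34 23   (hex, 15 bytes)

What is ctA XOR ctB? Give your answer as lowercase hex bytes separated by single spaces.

ctA ⊕ ctB = (M1 ⊕ K) ⊕ (M2 ⊕ K) = M1 ⊕ M2 — the shared key cancels under XOR.
byte 0: 11111000 xor 11000010 = 00111010
byte 1: 10101111 xor 10011010 = 00110101
byte 2: 11001101 xor 00011101 = 11010000
byte 3: 10110110 xor 10001100 = 00111010
byte 4: 11001001 xor 10100101 = 01101100
byte 5: 11110011 xor 11010010 = 00100001
byte 6: 11010000 xor 11110111 = 00100111
byte 7: 00110110 xor 10010110 = 10100000
byte 8: 01100010 xor 01110000 = 00010010
byte 9: 00101011 xor 01010111 = 01111100
byte 10: 00111101 xor 01011000 = 01100101
byte 11: 10000111 xor 10010010 = 00010101
byte 12: 00101001 xor 10000101 = 10101100
byte 13: 00101000 xor 00110100 = 00011100
byte 14: 01110000 xor 00100011 = 01010011

3a 35 d0 3a 6c 21 27 a0 12 7c 65 15 ac 1c 53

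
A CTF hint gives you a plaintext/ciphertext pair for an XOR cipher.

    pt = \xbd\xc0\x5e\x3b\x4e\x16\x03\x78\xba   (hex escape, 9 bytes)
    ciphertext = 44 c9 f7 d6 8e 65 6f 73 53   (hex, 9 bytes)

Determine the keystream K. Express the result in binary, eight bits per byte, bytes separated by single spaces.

11111001 00001001 10101001 11101101 11000000 01110011 01101100 00001011 11101001

Since ciphertext = pt ⊕ K, XORing both sides with pt gives K = pt ⊕ ciphertext.
189 ⊕  68 = 249
192 ⊕ 201 =   9
 94 ⊕ 247 = 169
 59 ⊕ 214 = 237
 78 ⊕ 142 = 192
 22 ⊕ 101 = 115
  3 ⊕ 111 = 108
120 ⊕ 115 =  11
186 ⊕  83 = 233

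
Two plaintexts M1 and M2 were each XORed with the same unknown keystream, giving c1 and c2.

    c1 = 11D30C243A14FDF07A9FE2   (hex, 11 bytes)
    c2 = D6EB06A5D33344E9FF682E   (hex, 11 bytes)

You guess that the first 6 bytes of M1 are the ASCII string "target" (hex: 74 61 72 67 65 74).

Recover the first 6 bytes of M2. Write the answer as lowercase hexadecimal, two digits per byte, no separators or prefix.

First, c1 ⊕ c2 = (M1 ⊕ K) ⊕ (M2 ⊕ K) = M1 ⊕ M2, so the key drops out. Then M2 = (M1 ⊕ M2) ⊕ M1 over the first 6 bytes.
byte 0: (11 ⊕ d6) ⊕ 74 = c7 ⊕ 74 = b3
byte 1: (d3 ⊕ eb) ⊕ 61 = 38 ⊕ 61 = 59
byte 2: (0c ⊕ 06) ⊕ 72 = 0a ⊕ 72 = 78
byte 3: (24 ⊕ a5) ⊕ 67 = 81 ⊕ 67 = e6
byte 4: (3a ⊕ d3) ⊕ 65 = e9 ⊕ 65 = 8c
byte 5: (14 ⊕ 33) ⊕ 74 = 27 ⊕ 74 = 53

b35978e68c53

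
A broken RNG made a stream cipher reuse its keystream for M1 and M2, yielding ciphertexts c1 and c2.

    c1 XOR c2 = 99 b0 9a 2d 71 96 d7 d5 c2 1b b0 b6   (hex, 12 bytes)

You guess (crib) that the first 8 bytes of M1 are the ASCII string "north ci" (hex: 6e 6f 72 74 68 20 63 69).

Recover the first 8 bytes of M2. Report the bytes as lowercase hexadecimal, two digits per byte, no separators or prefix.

f7dfe85919b6b4bc

Since c1 ⊕ c2 = M1 ⊕ M2, XORing with the guessed M1 bytes yields the corresponding M2 bytes: M2 = (c1 ⊕ c2) ⊕ M1.
byte 0: 99 ^ 6e = f7
byte 1: b0 ^ 6f = df
byte 2: 9a ^ 72 = e8
byte 3: 2d ^ 74 = 59
byte 4: 71 ^ 68 = 19
byte 5: 96 ^ 20 = b6
byte 6: d7 ^ 63 = b4
byte 7: d5 ^ 69 = bc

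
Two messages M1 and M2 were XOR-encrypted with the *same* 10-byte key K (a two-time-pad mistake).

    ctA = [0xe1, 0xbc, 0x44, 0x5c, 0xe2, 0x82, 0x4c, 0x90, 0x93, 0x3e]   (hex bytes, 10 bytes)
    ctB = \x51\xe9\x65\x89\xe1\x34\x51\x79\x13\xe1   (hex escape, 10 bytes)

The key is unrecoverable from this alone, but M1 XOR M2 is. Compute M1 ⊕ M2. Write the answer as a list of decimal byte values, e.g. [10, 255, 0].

[176, 85, 33, 213, 3, 182, 29, 233, 128, 223]

ctA ⊕ ctB = (M1 ⊕ K) ⊕ (M2 ⊕ K) = M1 ⊕ M2 — the shared key cancels under XOR.
225 XOR  81 = 176
188 XOR 233 =  85
 68 XOR 101 =  33
 92 XOR 137 = 213
226 XOR 225 =   3
130 XOR  52 = 182
 76 XOR  81 =  29
144 XOR 121 = 233
147 XOR  19 = 128
 62 XOR 225 = 223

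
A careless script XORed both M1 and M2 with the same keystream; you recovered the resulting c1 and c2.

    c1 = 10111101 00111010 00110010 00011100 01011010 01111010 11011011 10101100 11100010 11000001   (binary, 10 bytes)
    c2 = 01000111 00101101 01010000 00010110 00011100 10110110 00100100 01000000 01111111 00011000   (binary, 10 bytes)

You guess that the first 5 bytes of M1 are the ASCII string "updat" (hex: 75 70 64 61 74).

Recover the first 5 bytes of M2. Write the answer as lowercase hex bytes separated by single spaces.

8f 67 06 6b 32

First, c1 ⊕ c2 = (M1 ⊕ K) ⊕ (M2 ⊕ K) = M1 ⊕ M2, so the key drops out. Then M2 = (M1 ⊕ M2) ⊕ M1 over the first 5 bytes.
byte 0: (bd ⊕ 47) ⊕ 75 = fa ⊕ 75 = 8f
byte 1: (3a ⊕ 2d) ⊕ 70 = 17 ⊕ 70 = 67
byte 2: (32 ⊕ 50) ⊕ 64 = 62 ⊕ 64 = 06
byte 3: (1c ⊕ 16) ⊕ 61 = 0a ⊕ 61 = 6b
byte 4: (5a ⊕ 1c) ⊕ 74 = 46 ⊕ 74 = 32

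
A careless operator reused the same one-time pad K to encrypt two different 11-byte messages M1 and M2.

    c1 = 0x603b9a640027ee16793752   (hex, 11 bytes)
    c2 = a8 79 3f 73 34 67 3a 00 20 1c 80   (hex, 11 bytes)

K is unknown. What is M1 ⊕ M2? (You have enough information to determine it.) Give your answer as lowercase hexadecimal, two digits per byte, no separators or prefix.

c1 ⊕ c2 = (M1 ⊕ K) ⊕ (M2 ⊕ K) = M1 ⊕ M2 — the shared key cancels under XOR.
60 ⊕ a8 = c8
3b ⊕ 79 = 42
9a ⊕ 3f = a5
64 ⊕ 73 = 17
00 ⊕ 34 = 34
27 ⊕ 67 = 40
ee ⊕ 3a = d4
16 ⊕ 00 = 16
79 ⊕ 20 = 59
37 ⊕ 1c = 2b
52 ⊕ 80 = d2

c842a5173440d416592bd2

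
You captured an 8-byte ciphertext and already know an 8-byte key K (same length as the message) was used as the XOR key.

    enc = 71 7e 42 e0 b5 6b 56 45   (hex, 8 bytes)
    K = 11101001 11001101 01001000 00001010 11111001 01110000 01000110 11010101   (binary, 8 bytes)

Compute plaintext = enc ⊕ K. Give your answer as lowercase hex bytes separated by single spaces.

71 xor e9 = 98
7e xor cd = b3
42 xor 48 = 0a
e0 xor 0a = ea
b5 xor f9 = 4c
6b xor 70 = 1b
56 xor 46 = 10
45 xor d5 = 90

98 b3 0a ea 4c 1b 10 90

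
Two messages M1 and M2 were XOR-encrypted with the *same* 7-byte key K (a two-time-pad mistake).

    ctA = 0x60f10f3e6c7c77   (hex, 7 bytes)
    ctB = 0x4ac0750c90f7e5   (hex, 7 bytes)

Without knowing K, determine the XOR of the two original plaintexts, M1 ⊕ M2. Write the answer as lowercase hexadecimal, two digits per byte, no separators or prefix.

2a317a32fc8b92

ctA ⊕ ctB = (M1 ⊕ K) ⊕ (M2 ⊕ K) = M1 ⊕ M2 — the shared key cancels under XOR.
byte 0: 60 xor 4a = 2a
byte 1: f1 xor c0 = 31
byte 2: 0f xor 75 = 7a
byte 3: 3e xor 0c = 32
byte 4: 6c xor 90 = fc
byte 5: 7c xor f7 = 8b
byte 6: 77 xor e5 = 92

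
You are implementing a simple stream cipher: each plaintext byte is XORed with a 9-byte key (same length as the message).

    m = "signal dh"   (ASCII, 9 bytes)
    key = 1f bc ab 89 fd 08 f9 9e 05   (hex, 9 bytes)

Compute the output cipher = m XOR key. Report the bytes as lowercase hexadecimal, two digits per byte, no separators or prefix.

6cd5cce79c64d9fa6d

XOR is its own inverse, so applying the key byte-wise gives the result directly.
73 xor 1f = 6c
69 xor bc = d5
67 xor ab = cc
6e xor 89 = e7
61 xor fd = 9c
6c xor 08 = 64
20 xor f9 = d9
64 xor 9e = fa
68 xor 05 = 6d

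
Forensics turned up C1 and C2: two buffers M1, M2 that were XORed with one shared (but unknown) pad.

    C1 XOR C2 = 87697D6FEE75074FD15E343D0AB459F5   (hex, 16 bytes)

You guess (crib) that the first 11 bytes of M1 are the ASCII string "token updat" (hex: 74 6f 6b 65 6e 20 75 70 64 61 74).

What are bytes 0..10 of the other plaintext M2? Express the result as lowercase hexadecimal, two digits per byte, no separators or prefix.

f306160a8055723fb53f40

Since C1 ⊕ C2 = M1 ⊕ M2, XORing with the guessed M1 bytes yields the corresponding M2 bytes: M2 = (C1 ⊕ C2) ⊕ M1.
87 ^ 74 = f3
69 ^ 6f = 06
7d ^ 6b = 16
6f ^ 65 = 0a
ee ^ 6e = 80
75 ^ 20 = 55
07 ^ 75 = 72
4f ^ 70 = 3f
d1 ^ 64 = b5
5e ^ 61 = 3f
34 ^ 74 = 40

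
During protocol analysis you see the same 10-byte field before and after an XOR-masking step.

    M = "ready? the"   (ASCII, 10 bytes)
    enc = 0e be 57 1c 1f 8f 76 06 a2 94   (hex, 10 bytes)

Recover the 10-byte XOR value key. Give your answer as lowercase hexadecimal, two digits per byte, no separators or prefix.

7cdb367866b05672caf1

Since enc = M ⊕ key, XORing both sides with M gives key = M ⊕ enc.
114 xor  14 = 124
101 xor 190 = 219
 97 xor  87 =  54
100 xor  28 = 120
121 xor  31 = 102
 63 xor 143 = 176
 32 xor 118 =  86
116 xor   6 = 114
104 xor 162 = 202
101 xor 148 = 241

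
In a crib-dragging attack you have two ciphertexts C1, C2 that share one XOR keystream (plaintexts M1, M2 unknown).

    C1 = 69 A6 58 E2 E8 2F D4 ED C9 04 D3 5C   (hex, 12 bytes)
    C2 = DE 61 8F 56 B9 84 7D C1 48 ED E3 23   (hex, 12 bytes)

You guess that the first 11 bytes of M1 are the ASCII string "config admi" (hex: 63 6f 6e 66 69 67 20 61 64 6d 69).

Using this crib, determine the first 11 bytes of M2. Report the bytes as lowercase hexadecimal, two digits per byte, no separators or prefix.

d4a8b9d238cc894de58459

First, C1 ⊕ C2 = (M1 ⊕ K) ⊕ (M2 ⊕ K) = M1 ⊕ M2, so the key drops out. Then M2 = (M1 ⊕ M2) ⊕ M1 over the first 11 bytes.
byte 0: (69 XOR de) XOR 63 = b7 XOR 63 = d4
byte 1: (a6 XOR 61) XOR 6f = c7 XOR 6f = a8
byte 2: (58 XOR 8f) XOR 6e = d7 XOR 6e = b9
byte 3: (e2 XOR 56) XOR 66 = b4 XOR 66 = d2
byte 4: (e8 XOR b9) XOR 69 = 51 XOR 69 = 38
byte 5: (2f XOR 84) XOR 67 = ab XOR 67 = cc
byte 6: (d4 XOR 7d) XOR 20 = a9 XOR 20 = 89
byte 7: (ed XOR c1) XOR 61 = 2c XOR 61 = 4d
byte 8: (c9 XOR 48) XOR 64 = 81 XOR 64 = e5
byte 9: (04 XOR ed) XOR 6d = e9 XOR 6d = 84
byte 10: (d3 XOR e3) XOR 69 = 30 XOR 69 = 59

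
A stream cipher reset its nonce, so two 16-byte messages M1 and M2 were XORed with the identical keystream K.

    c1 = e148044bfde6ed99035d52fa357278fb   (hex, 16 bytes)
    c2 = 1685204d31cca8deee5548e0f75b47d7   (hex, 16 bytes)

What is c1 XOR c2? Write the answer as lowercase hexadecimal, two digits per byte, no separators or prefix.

f7cd2406cc2a4547ed081a1ac2293f2c

c1 ⊕ c2 = (M1 ⊕ K) ⊕ (M2 ⊕ K) = M1 ⊕ M2 — the shared key cancels under XOR.
11100001 XOR 00010110 = 11110111
01001000 XOR 10000101 = 11001101
00000100 XOR 00100000 = 00100100
01001011 XOR 01001101 = 00000110
11111101 XOR 00110001 = 11001100
11100110 XOR 11001100 = 00101010
11101101 XOR 10101000 = 01000101
10011001 XOR 11011110 = 01000111
00000011 XOR 11101110 = 11101101
01011101 XOR 01010101 = 00001000
01010010 XOR 01001000 = 00011010
11111010 XOR 11100000 = 00011010
00110101 XOR 11110111 = 11000010
01110010 XOR 01011011 = 00101001
01111000 XOR 01000111 = 00111111
11111011 XOR 11010111 = 00101100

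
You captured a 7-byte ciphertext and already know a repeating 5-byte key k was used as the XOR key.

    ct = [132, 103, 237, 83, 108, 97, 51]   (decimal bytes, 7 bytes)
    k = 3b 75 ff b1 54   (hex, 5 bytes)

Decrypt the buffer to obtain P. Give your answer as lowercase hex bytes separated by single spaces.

The 5-byte key repeats, so the effective keystream is 3b 75 ff b1 54 3b 75.
byte 0: 84 xor 3b = bf
byte 1: 67 xor 75 = 12
byte 2: ed xor ff = 12
byte 3: 53 xor b1 = e2
byte 4: 6c xor 54 = 38
byte 5: 61 xor 3b = 5a
byte 6: 33 xor 75 = 46

bf 12 12 e2 38 5a 46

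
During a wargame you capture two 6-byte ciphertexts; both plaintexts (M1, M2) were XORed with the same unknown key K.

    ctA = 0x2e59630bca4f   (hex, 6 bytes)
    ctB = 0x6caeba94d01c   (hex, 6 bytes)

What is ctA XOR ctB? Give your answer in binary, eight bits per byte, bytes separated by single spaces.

01000010 11110111 11011001 10011111 00011010 01010011

ctA ⊕ ctB = (M1 ⊕ K) ⊕ (M2 ⊕ K) = M1 ⊕ M2 — the shared key cancels under XOR.
byte 0: 2e XOR 6c = 42
byte 1: 59 XOR ae = f7
byte 2: 63 XOR ba = d9
byte 3: 0b XOR 94 = 9f
byte 4: ca XOR d0 = 1a
byte 5: 4f XOR 1c = 53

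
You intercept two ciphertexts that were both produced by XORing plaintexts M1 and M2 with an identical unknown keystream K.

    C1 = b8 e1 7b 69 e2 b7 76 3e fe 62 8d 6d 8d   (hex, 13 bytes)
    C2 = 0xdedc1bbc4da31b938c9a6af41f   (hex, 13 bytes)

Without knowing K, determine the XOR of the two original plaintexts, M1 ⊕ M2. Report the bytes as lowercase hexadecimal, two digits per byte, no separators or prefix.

C1 ⊕ C2 = (M1 ⊕ K) ⊕ (M2 ⊕ K) = M1 ⊕ M2 — the shared key cancels under XOR.
10111000 ^ 11011110 = 01100110
11100001 ^ 11011100 = 00111101
01111011 ^ 00011011 = 01100000
01101001 ^ 10111100 = 11010101
11100010 ^ 01001101 = 10101111
10110111 ^ 10100011 = 00010100
01110110 ^ 00011011 = 01101101
00111110 ^ 10010011 = 10101101
11111110 ^ 10001100 = 01110010
01100010 ^ 10011010 = 11111000
10001101 ^ 01101010 = 11100111
01101101 ^ 11110100 = 10011001
10001101 ^ 00011111 = 10010010

663d60d5af146dad72f8e79992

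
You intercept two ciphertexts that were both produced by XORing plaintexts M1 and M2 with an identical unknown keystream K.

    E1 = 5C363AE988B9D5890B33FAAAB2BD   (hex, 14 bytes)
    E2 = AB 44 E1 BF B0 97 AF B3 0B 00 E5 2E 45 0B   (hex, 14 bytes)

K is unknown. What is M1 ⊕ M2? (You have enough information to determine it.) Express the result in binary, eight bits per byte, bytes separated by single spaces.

E1 ⊕ E2 = (M1 ⊕ K) ⊕ (M2 ⊕ K) = M1 ⊕ M2 — the shared key cancels under XOR.
01011100 XOR 10101011 = 11110111
00110110 XOR 01000100 = 01110010
00111010 XOR 11100001 = 11011011
11101001 XOR 10111111 = 01010110
10001000 XOR 10110000 = 00111000
10111001 XOR 10010111 = 00101110
11010101 XOR 10101111 = 01111010
10001001 XOR 10110011 = 00111010
00001011 XOR 00001011 = 00000000
00110011 XOR 00000000 = 00110011
11111010 XOR 11100101 = 00011111
10101010 XOR 00101110 = 10000100
10110010 XOR 01000101 = 11110111
10111101 XOR 00001011 = 10110110

11110111 01110010 11011011 01010110 00111000 00101110 01111010 00111010 00000000 00110011 00011111 10000100 11110111 10110110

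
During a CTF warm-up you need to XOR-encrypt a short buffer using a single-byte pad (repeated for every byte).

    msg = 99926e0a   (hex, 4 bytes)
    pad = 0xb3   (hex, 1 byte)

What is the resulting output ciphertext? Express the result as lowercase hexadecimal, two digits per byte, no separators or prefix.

The 1-byte key repeats, so the effective keystream is b3 b3 b3 b3.
byte 0: 99 ^ b3 = 2a
byte 1: 92 ^ b3 = 21
byte 2: 6e ^ b3 = dd
byte 3: 0a ^ b3 = b9

2a21ddb9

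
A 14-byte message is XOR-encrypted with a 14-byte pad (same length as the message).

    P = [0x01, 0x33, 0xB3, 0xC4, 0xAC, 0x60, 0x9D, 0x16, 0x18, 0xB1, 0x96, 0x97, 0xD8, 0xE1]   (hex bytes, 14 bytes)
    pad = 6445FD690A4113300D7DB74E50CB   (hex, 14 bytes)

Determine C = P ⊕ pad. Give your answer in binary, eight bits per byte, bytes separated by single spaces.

01100101 01110110 01001110 10101101 10100110 00100001 10001110 00100110 00010101 11001100 00100001 11011001 10001000 00101010

XOR is its own inverse, so applying the key byte-wise gives the result directly.
01 XOR 64 = 65
33 XOR 45 = 76
b3 XOR fd = 4e
c4 XOR 69 = ad
ac XOR 0a = a6
60 XOR 41 = 21
9d XOR 13 = 8e
16 XOR 30 = 26
18 XOR 0d = 15
b1 XOR 7d = cc
96 XOR b7 = 21
97 XOR 4e = d9
d8 XOR 50 = 88
e1 XOR cb = 2a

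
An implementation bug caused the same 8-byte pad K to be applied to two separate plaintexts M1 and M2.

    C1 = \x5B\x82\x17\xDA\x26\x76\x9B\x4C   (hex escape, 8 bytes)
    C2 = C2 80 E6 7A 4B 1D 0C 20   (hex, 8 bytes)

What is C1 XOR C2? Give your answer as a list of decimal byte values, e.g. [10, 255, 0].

C1 ⊕ C2 = (M1 ⊕ K) ⊕ (M2 ⊕ K) = M1 ⊕ M2 — the shared key cancels under XOR.
byte 0: 5b XOR c2 = 99
byte 1: 82 XOR 80 = 02
byte 2: 17 XOR e6 = f1
byte 3: da XOR 7a = a0
byte 4: 26 XOR 4b = 6d
byte 5: 76 XOR 1d = 6b
byte 6: 9b XOR 0c = 97
byte 7: 4c XOR 20 = 6c

[153, 2, 241, 160, 109, 107, 151, 108]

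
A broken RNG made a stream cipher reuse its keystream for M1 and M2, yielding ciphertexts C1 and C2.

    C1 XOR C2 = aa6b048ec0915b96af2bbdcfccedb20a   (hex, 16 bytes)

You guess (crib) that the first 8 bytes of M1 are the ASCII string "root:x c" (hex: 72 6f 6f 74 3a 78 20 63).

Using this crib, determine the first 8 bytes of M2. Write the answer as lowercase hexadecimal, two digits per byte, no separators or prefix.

Since C1 ⊕ C2 = M1 ⊕ M2, XORing with the guessed M1 bytes yields the corresponding M2 bytes: M2 = (C1 ⊕ C2) ⊕ M1.
byte 0: aa XOR 72 = d8
byte 1: 6b XOR 6f = 04
byte 2: 04 XOR 6f = 6b
byte 3: 8e XOR 74 = fa
byte 4: c0 XOR 3a = fa
byte 5: 91 XOR 78 = e9
byte 6: 5b XOR 20 = 7b
byte 7: 96 XOR 63 = f5

d8046bfafae97bf5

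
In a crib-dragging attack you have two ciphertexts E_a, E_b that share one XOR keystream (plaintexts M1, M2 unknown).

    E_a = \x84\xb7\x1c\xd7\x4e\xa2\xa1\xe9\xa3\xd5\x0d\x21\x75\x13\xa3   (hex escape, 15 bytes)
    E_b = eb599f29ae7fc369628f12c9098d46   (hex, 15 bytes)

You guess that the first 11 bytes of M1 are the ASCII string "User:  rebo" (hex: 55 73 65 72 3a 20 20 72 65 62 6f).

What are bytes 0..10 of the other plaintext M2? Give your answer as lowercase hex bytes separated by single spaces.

First, E_a ⊕ E_b = (M1 ⊕ K) ⊕ (M2 ⊕ K) = M1 ⊕ M2, so the key drops out. Then M2 = (M1 ⊕ M2) ⊕ M1 over the first 11 bytes.
byte 0: (84 ^ eb) ^ 55 = 6f ^ 55 = 3a
byte 1: (b7 ^ 59) ^ 73 = ee ^ 73 = 9d
byte 2: (1c ^ 9f) ^ 65 = 83 ^ 65 = e6
byte 3: (d7 ^ 29) ^ 72 = fe ^ 72 = 8c
byte 4: (4e ^ ae) ^ 3a = e0 ^ 3a = da
byte 5: (a2 ^ 7f) ^ 20 = dd ^ 20 = fd
byte 6: (a1 ^ c3) ^ 20 = 62 ^ 20 = 42
byte 7: (e9 ^ 69) ^ 72 = 80 ^ 72 = f2
byte 8: (a3 ^ 62) ^ 65 = c1 ^ 65 = a4
byte 9: (d5 ^ 8f) ^ 62 = 5a ^ 62 = 38
byte 10: (0d ^ 12) ^ 6f = 1f ^ 6f = 70

3a 9d e6 8c da fd 42 f2 a4 38 70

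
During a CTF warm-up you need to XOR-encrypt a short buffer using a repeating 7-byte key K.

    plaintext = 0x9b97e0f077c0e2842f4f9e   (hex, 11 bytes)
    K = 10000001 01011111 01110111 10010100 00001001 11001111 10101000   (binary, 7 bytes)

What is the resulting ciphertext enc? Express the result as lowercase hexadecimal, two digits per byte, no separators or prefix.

1ac897647e0f4a0570380a

The 7-byte key repeats, so the effective keystream is 81 5f 77 94 09 cf a8 81 5f 77 94.
byte 0: 155 xor 129 =  26
byte 1: 151 xor  95 = 200
byte 2: 224 xor 119 = 151
byte 3: 240 xor 148 = 100
byte 4: 119 xor   9 = 126
byte 5: 192 xor 207 =  15
byte 6: 226 xor 168 =  74
byte 7: 132 xor 129 =   5
byte 8:  47 xor  95 = 112
byte 9:  79 xor 119 =  56
byte 10: 158 xor 148 =  10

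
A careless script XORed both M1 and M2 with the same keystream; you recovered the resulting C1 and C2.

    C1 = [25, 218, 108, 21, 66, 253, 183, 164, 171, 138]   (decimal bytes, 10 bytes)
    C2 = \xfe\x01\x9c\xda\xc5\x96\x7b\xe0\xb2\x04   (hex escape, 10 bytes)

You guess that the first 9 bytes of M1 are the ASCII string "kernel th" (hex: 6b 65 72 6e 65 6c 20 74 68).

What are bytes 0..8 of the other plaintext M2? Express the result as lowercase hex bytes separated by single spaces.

8c be 82 a1 e2 07 ec 30 71

First, C1 ⊕ C2 = (M1 ⊕ K) ⊕ (M2 ⊕ K) = M1 ⊕ M2, so the key drops out. Then M2 = (M1 ⊕ M2) ⊕ M1 over the first 9 bytes.
byte 0: (19 XOR fe) XOR 6b = e7 XOR 6b = 8c
byte 1: (da XOR 01) XOR 65 = db XOR 65 = be
byte 2: (6c XOR 9c) XOR 72 = f0 XOR 72 = 82
byte 3: (15 XOR da) XOR 6e = cf XOR 6e = a1
byte 4: (42 XOR c5) XOR 65 = 87 XOR 65 = e2
byte 5: (fd XOR 96) XOR 6c = 6b XOR 6c = 07
byte 6: (b7 XOR 7b) XOR 20 = cc XOR 20 = ec
byte 7: (a4 XOR e0) XOR 74 = 44 XOR 74 = 30
byte 8: (ab XOR b2) XOR 68 = 19 XOR 68 = 71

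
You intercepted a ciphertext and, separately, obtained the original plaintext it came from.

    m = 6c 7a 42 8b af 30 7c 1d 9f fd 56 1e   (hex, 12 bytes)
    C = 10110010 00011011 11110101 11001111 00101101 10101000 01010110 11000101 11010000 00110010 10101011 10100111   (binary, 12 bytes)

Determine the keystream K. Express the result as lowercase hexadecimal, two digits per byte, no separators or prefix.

de61b74482982ad84fcffdb9

Since C = m ⊕ K, XORing both sides with m gives K = m ⊕ C.
6c xor b2 = de
7a xor 1b = 61
42 xor f5 = b7
8b xor cf = 44
af xor 2d = 82
30 xor a8 = 98
7c xor 56 = 2a
1d xor c5 = d8
9f xor d0 = 4f
fd xor 32 = cf
56 xor ab = fd
1e xor a7 = b9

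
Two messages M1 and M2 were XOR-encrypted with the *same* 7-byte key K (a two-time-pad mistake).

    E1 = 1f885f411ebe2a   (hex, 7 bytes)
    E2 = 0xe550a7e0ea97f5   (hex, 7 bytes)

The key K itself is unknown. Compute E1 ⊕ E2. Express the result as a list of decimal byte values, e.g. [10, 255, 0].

[250, 216, 248, 161, 244, 41, 223]

E1 ⊕ E2 = (M1 ⊕ K) ⊕ (M2 ⊕ K) = M1 ⊕ M2 — the shared key cancels under XOR.
00011111 ^ 11100101 = 11111010
10001000 ^ 01010000 = 11011000
01011111 ^ 10100111 = 11111000
01000001 ^ 11100000 = 10100001
00011110 ^ 11101010 = 11110100
10111110 ^ 10010111 = 00101001
00101010 ^ 11110101 = 11011111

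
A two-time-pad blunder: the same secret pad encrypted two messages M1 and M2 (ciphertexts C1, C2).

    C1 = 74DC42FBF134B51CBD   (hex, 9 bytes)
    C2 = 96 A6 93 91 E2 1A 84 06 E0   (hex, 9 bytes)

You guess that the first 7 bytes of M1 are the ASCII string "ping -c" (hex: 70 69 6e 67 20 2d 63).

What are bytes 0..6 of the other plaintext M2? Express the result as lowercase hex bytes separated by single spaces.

First, C1 ⊕ C2 = (M1 ⊕ K) ⊕ (M2 ⊕ K) = M1 ⊕ M2, so the key drops out. Then M2 = (M1 ⊕ M2) ⊕ M1 over the first 7 bytes.
byte 0: (74 XOR 96) XOR 70 = e2 XOR 70 = 92
byte 1: (dc XOR a6) XOR 69 = 7a XOR 69 = 13
byte 2: (42 XOR 93) XOR 6e = d1 XOR 6e = bf
byte 3: (fb XOR 91) XOR 67 = 6a XOR 67 = 0d
byte 4: (f1 XOR e2) XOR 20 = 13 XOR 20 = 33
byte 5: (34 XOR 1a) XOR 2d = 2e XOR 2d = 03
byte 6: (b5 XOR 84) XOR 63 = 31 XOR 63 = 52

92 13 bf 0d 33 03 52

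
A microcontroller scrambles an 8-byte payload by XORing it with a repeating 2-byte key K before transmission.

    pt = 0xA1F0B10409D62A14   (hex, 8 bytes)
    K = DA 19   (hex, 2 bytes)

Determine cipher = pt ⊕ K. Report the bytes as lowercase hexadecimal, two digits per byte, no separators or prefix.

The 2-byte key repeats, so the effective keystream is da 19 da 19 da 19 da 19.
byte 0: 10100001 ^ 11011010 = 01111011
byte 1: 11110000 ^ 00011001 = 11101001
byte 2: 10110001 ^ 11011010 = 01101011
byte 3: 00000100 ^ 00011001 = 00011101
byte 4: 00001001 ^ 11011010 = 11010011
byte 5: 11010110 ^ 00011001 = 11001111
byte 6: 00101010 ^ 11011010 = 11110000
byte 7: 00010100 ^ 00011001 = 00001101

7be96b1dd3cff00d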